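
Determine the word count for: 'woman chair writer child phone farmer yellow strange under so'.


Counting words by splitting on spaces:
  Word 1: 'woman'
  Word 2: 'chair'
  Word 3: 'writer'
  Word 4: 'child'
  Word 5: 'phone'
  Word 6: 'farmer'
  Word 7: 'yellow'
  Word 8: 'strange'
  Word 9: 'under'
  Word 10: 'so'
Total words: 10

10


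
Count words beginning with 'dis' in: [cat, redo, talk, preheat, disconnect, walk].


Checking each word for prefix 'dis':
  'cat' -> no (count: 0)
  'redo' -> no (count: 0)
  'talk' -> no (count: 0)
  'preheat' -> no (count: 0)
  'disconnect' -> YES, starts with 'dis' (count: 1)
  'walk' -> no (count: 1)
Total with prefix 'dis': 1

1


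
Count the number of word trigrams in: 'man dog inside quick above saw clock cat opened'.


Word trigrams from [9] words:
  Trigram 1: (man dog inside)
  Trigram 2: (dog inside quick)
  Trigram 3: (inside quick above)
  Trigram 4: (quick above saw)
  Trigram 5: (above saw clock)
  Trigram 6: (saw clock cat)
  Trigram 7: (clock cat opened)
Total word trigrams: 9 - 2 = 7

7


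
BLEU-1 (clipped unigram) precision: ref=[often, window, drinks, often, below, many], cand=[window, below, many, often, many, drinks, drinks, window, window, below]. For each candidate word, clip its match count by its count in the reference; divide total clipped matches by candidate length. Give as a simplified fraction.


Reference word counts: {'below': 1, 'drinks': 1, 'many': 1, 'often': 2, 'window': 1}
Checking each candidate word (with clipping):
  'window' -> in reference (ref count 1, used 1/1) -> match (matches: 1)
  'below' -> in reference (ref count 1, used 1/1) -> match (matches: 2)
  'many' -> in reference (ref count 1, used 1/1) -> match (matches: 3)
  'often' -> in reference (ref count 2, used 1/2) -> match (matches: 4)
  'many' -> ref count 1 already used up (1/1) -> clipped, no match (matches: 4)
  'drinks' -> in reference (ref count 1, used 1/1) -> match (matches: 5)
  'drinks' -> ref count 1 already used up (1/1) -> clipped, no match (matches: 5)
  'window' -> ref count 1 already used up (1/1) -> clipped, no match (matches: 5)
  'window' -> ref count 1 already used up (1/1) -> clipped, no match (matches: 5)
  'below' -> ref count 1 already used up (1/1) -> clipped, no match (matches: 5)
Clipped matches: 5, Candidate length: 10
Precision = 5/10 = 1/2

1/2


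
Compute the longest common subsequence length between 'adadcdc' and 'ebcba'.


DP table for LCS of 'adadcdc' and 'ebcba':
       e  b  c  b  a
    0  0  0  0  0  0
  a 0  0  0  0  0  1
  d 0  0  0  0  0  1
  a 0  0  0  0  0  1
  d 0  0  0  0  0  1
  c 0  0  0  1  1  1
  d 0  0  0  1  1  1
  c 0  0  0  1  1  1
LCS: 'a'
LCS length = 1

1


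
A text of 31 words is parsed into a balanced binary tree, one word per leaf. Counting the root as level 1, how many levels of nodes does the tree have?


In a balanced binary tree with n leaves the deepest leaf is ceil(log2(n)) edges below the root,
so counting node levels inclusive of root and leaves gives ceil(log2(n)) + 1 levels.
log2(31) = 4.9542
ceil(4.9542) = 5
levels = 5 + 1 = 6

6


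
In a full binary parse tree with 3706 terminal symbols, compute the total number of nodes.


Leaf nodes (terminals): 3706
Internal nodes = n - 1 = 3706 - 1 = 3705
Total = leaves + internal = 3706 + 3705 = 7411

7411


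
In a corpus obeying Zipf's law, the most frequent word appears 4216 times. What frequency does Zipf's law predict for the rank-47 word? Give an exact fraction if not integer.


Zipf's law: freq(rank) = f1 / rank
f1 = 4216, rank = 47
freq = 4216 / 47
GCD(4216, 47) = 1
Simplified: 4216/47

4216/47


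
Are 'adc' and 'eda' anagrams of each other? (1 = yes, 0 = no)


Sort characters of 'adc': 'acd'
Sort characters of 'eda': 'ade'
Sorted forms differ -> they are NOT anagrams
Result: 0

0


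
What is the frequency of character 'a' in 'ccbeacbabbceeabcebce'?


Scanning 'ccbeacbabbceeabcebce' for 'a':
  Position 4: 'a' -> MATCH (count: 1)
  Position 7: 'a' -> MATCH (count: 2)
  Position 13: 'a' -> MATCH (count: 3)
Total occurrences of 'a': 3

3


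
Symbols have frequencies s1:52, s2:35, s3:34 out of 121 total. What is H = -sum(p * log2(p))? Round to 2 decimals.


Computing entropy H = -sum(p_i * log2(p_i)):
  s1: p = 52/121 = 0.4298, -p*log2(p) = 0.5236
  s2: p = 35/121 = 0.2893, -p*log2(p) = 0.5176
  s3: p = 34/121 = 0.2810, -p*log2(p) = 0.5146
H = sum of terms = 1.5558
Rounded to 2 decimals: 1.56

1.56


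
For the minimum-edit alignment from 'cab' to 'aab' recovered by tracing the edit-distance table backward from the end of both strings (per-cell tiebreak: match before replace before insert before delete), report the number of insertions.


Edit distance = 1. Backtracking from cell (3, 3) with preference match > replace > insert > delete,
then listing the resulting alignment 'cab' -> 'aab' left to right:
  Step 1: replace c->a
  Step 2: keep 'a'
  Step 3: keep 'b'
Total insertions: 0

0


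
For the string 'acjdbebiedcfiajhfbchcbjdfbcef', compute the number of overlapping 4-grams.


String 'acjdbebiedcfiajhfbchcbjdfbcef' has length L = 29.
Number of overlapping n-grams = L - n + 1
Substituting: 29 - 4 + 1 = 26

26


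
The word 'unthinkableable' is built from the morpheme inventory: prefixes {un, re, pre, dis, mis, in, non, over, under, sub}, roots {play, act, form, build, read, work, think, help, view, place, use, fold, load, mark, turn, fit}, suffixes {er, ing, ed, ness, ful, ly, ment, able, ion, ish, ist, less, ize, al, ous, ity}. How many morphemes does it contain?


Segmenting 'unthinkableable' against the inventory:
  'un' -> prefix (morpheme 1)
  'think' -> root (morpheme 2)
  'able' -> suffix (morpheme 3)
  'able' -> suffix (morpheme 4)
Total morphemes: 4

4


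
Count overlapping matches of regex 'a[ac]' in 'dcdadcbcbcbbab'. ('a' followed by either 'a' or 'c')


Pattern: a[ac] means 'a' followed by either 'a' or 'c'.
Scanning 'dcdadcbcbcbbab' position-by-position:
  Pos 0: window 'dc' -> no
  Pos 1: window 'cd' -> no
  Pos 2: window 'da' -> no
  Pos 3: window 'ad' -> no
  Pos 4: window 'dc' -> no
  Pos 5: window 'cb' -> no
  Pos 6: window 'bc' -> no
  Pos 7: window 'cb' -> no
  Pos 8: window 'bc' -> no
  Pos 9: window 'cb' -> no
  Pos 10: window 'bb' -> no
  Pos 11: window 'ba' -> no
  Pos 12: window 'ab' -> no
  Pos 13: window 'b' -> no
Total matches: 0

0


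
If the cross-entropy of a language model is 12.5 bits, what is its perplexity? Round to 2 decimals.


Perplexity formula: PP = 2^H
H = 12.5
PP = 2^12.5
Decompose: 2^12.5 = 2^12 * 2^0.5 = 2^12 * sqrt(2)
2^12 = 4096, sqrt(2) ~ 1.4142136
PP ~ 4096 * 1.4142136 = 5792.6189056
Rounded to 2 decimals: 5792.62

5792.62


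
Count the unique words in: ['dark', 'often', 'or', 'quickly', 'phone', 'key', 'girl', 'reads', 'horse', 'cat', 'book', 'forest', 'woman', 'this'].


Listing all tokens and tracking unique types:
  Token 1: 'dark' -> NEW (unique so far: 1)
  Token 2: 'often' -> NEW (unique so far: 2)
  Token 3: 'or' -> NEW (unique so far: 3)
  Token 4: 'quickly' -> NEW (unique so far: 4)
  Token 5: 'phone' -> NEW (unique so far: 5)
  Token 6: 'key' -> NEW (unique so far: 6)
  Token 7: 'girl' -> NEW (unique so far: 7)
  Token 8: 'reads' -> NEW (unique so far: 8)
  Token 9: 'horse' -> NEW (unique so far: 9)
  Token 10: 'cat' -> NEW (unique so far: 10)
  Token 11: 'book' -> NEW (unique so far: 11)
  Token 12: 'forest' -> NEW (unique so far: 12)
  Token 13: 'woman' -> NEW (unique so far: 13)
  Token 14: 'this' -> NEW (unique so far: 14)
Unique types: ('book', 'cat', 'dark', 'forest', 'girl', 'horse', 'key', 'often', 'or', 'phone', 'quickly', 'reads', 'this', 'woman')
Vocabulary size: 14

14


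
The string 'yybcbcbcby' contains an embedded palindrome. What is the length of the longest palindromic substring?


Scanning 'yybcbcbcby' for palindromic substrings.
Substring at positions 1-9: 'ybcbcbcby'.
Check: reverse('ybcbcbcby') = 'ybcbcbcby' -> palindrome confirmed.
Neighbouring characters ('y' / '-') break symmetry, so it cannot extend further.
No longer palindromic substring exists; longest length = 9

9


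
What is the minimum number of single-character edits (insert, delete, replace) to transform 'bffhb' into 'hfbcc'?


Building DP table for s1='bffhb' (len 5) and s2='hfbcc' (len 5):
       h  f  b  c  c
    0  1  2  3  4  5
  b 1  1  2  2  3  4
  f 2  2  1  2  3  4
  f 3  3  2  2  3  4
  h 4  3  3  3  3  4
  b 5  4  4  3  4  4
Edit distance = dp[5][5] = 4

4


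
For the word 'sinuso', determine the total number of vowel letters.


Scanning each character of 'sinuso':
  Position 1: 's' -> consonant (running count: 0)
  Position 2: 'i' -> vowel (running count: 1)
  Position 3: 'n' -> consonant (running count: 1)
  Position 4: 'u' -> vowel (running count: 2)
  Position 5: 's' -> consonant (running count: 2)
  Position 6: 'o' -> vowel (running count: 3)
Total vowels: 3

3


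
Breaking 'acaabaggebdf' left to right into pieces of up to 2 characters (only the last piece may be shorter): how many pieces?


'acaabaggebdf' has 12 characters.
Chunking with max size 2:
  Chunk 1: 'ac' (positions 0-1)
  Chunk 2: 'aa' (positions 2-3)
  Chunk 3: 'ba' (positions 4-5)
  Chunk 4: 'gg' (positions 6-7)
  Chunk 5: 'eb' (positions 8-9)
  Chunk 6: 'df' (positions 10-11)
Total chunks: ceil(12 / 2) = 6

6


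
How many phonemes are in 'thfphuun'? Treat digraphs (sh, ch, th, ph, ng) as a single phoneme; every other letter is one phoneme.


Parsing 'thfphuun' greedily, digraphs first:
  'th' -> digraph (1 consonant phoneme) (phonemes so far: 1)
  'f' -> consonant phoneme (phonemes so far: 2)
  'ph' -> digraph (1 consonant phoneme) (phonemes so far: 3)
  'u' -> vowel phoneme (phonemes so far: 4)
  'u' -> vowel phoneme (phonemes so far: 5)
  'n' -> consonant phoneme (phonemes so far: 6)
Total phonemes: 6

6


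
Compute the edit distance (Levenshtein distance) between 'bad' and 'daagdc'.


Building DP table for s1='bad' (len 3) and s2='daagdc' (len 6):
       d  a  a  g  d  c
    0  1  2  3  4  5  6
  b 1  1  2  3  4  5  6
  a 2  2  1  2  3  4  5
  d 3  2  2  2  3  3  4
Edit distance = dp[3][6] = 4

4


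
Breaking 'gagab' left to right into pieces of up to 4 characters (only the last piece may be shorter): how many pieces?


'gagab' has 5 characters.
Chunking with max size 4:
  Chunk 1: 'gaga' (positions 0-3)
  Chunk 2: 'b' (positions 4-4)
Total chunks: ceil(5 / 4) = 2

2


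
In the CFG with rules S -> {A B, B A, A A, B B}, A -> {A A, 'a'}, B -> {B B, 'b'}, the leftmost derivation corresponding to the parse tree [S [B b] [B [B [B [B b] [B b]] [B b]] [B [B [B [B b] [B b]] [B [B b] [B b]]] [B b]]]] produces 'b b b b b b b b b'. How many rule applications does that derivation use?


Every bracketed nonterminal node [X ...] in the tree is produced by exactly one rule application.
Reading the tree off as a leftmost derivation:
  Step 1: S  =>  B B   (applied S -> B B)
  Step 2: B B  =>  b B   (applied B -> b)
  Step 3: b B  =>  b B B   (applied B -> B B)
  Step 4: b B B  =>  b B B B   (applied B -> B B)
  Step 5: b B B B  =>  b B B B B   (applied B -> B B)
  Step 6: b B B B B  =>  b b B B B   (applied B -> b)
  Step 7: b b B B B  =>  b b b B B   (applied B -> b)
  Step 8: b b b B B  =>  b b b b B   (applied B -> b)
  Step 9: b b b b B  =>  b b b b B B   (applied B -> B B)
  Step 10: b b b b B B  =>  b b b b B B B   (applied B -> B B)
  Step 11: b b b b B B B  =>  b b b b B B B B   (applied B -> B B)
  Step 12: b b b b B B B B  =>  b b b b b B B B   (applied B -> b)
  Step 13: b b b b b B B B  =>  b b b b b b B B   (applied B -> b)
  Step 14: b b b b b b B B  =>  b b b b b b B B B   (applied B -> B B)
  Step 15: b b b b b b B B B  =>  b b b b b b b B B   (applied B -> b)
  Step 16: b b b b b b b B B  =>  b b b b b b b b B   (applied B -> b)
  Step 17: b b b b b b b b B  =>  b b b b b b b b b   (applied B -> b)
Final yield: b b b b b b b b b
Total rewrite steps: 17

17


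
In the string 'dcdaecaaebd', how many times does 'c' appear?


Scanning 'dcdaecaaebd' for 'c':
  Position 1: 'c' -> MATCH (count: 1)
  Position 5: 'c' -> MATCH (count: 2)
Total occurrences of 'c': 2

2


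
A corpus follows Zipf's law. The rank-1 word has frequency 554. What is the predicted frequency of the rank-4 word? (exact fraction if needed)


Zipf's law: freq(rank) = f1 / rank
f1 = 554, rank = 4
freq = 554 / 4
GCD(554, 4) = 2
Simplified: 277/2

277/2


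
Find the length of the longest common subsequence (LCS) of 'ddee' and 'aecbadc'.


DP table for LCS of 'ddee' and 'aecbadc':
       a  e  c  b  a  d  c
    0  0  0  0  0  0  0  0
  d 0  0  0  0  0  0  1  1
  d 0  0  0  0  0  0  1  1
  e 0  0  1  1  1  1  1  1
  e 0  0  1  1  1  1  1  1
LCS: 'd'
LCS length = 1

1


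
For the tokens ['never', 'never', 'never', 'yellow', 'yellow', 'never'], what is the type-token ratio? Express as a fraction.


Tokens: 6
Unique types: ('never', 'yellow') = 2
TTR = 2/6
Simplify: divide both by 2 -> 1/3
TTR = 1/3

1/3


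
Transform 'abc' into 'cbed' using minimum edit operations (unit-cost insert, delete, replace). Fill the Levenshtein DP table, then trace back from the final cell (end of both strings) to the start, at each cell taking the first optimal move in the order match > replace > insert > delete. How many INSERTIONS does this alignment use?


Edit distance = 3. Backtracking from cell (3, 4) with preference match > replace > insert > delete,
then listing the resulting alignment 'abc' -> 'cbed' left to right:
  Step 1: replace a->c
  Step 2: keep 'b'
  Step 3: insert 'e' [insertion #1]
  Step 4: replace c->d
Total insertions: 1

1


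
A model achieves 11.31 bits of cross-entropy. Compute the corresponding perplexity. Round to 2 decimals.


Perplexity formula: PP = 2^H
H = 11.31
PP = 2^11.31
Decompose: 2^11.31 = 2^11 * 2^0.31
2^11 = 2048, 2^0.31 ~ 1.2397077
PP ~ 2048 * 1.2397077 = 2538.9213696
Rounded to 2 decimals: 2538.92

2538.92


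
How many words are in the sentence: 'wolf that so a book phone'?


Counting words by splitting on spaces:
  Word 1: 'wolf'
  Word 2: 'that'
  Word 3: 'so'
  Word 4: 'a'
  Word 5: 'book'
  Word 6: 'phone'
Total words: 6

6


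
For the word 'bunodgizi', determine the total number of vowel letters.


Scanning each character of 'bunodgizi':
  Position 1: 'b' -> consonant (running count: 0)
  Position 2: 'u' -> vowel (running count: 1)
  Position 3: 'n' -> consonant (running count: 1)
  Position 4: 'o' -> vowel (running count: 2)
  Position 5: 'd' -> consonant (running count: 2)
  Position 6: 'g' -> consonant (running count: 2)
  Position 7: 'i' -> vowel (running count: 3)
  Position 8: 'z' -> consonant (running count: 3)
  Position 9: 'i' -> vowel (running count: 4)
Total vowels: 4

4


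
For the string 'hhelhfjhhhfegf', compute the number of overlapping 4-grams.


String 'hhelhfjhhhfegf' has length L = 14.
Number of overlapping n-grams = L - n + 1
Substituting: 14 - 4 + 1 = 11

11


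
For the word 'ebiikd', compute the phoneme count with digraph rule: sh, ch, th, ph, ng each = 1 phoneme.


Parsing 'ebiikd' greedily, digraphs first:
  'e' -> vowel phoneme (phonemes so far: 1)
  'b' -> consonant phoneme (phonemes so far: 2)
  'i' -> vowel phoneme (phonemes so far: 3)
  'i' -> vowel phoneme (phonemes so far: 4)
  'k' -> consonant phoneme (phonemes so far: 5)
  'd' -> consonant phoneme (phonemes so far: 6)
Total phonemes: 6

6


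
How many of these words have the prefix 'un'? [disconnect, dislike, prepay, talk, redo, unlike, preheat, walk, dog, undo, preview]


Checking each word for prefix 'un':
  'disconnect' -> no (count: 0)
  'dislike' -> no (count: 0)
  'prepay' -> no (count: 0)
  'talk' -> no (count: 0)
  'redo' -> no (count: 0)
  'unlike' -> YES, starts with 'un' (count: 1)
  'preheat' -> no (count: 1)
  'walk' -> no (count: 1)
  'dog' -> no (count: 1)
  'undo' -> YES, starts with 'un' (count: 2)
  'preview' -> no (count: 2)
Total with prefix 'un': 2

2


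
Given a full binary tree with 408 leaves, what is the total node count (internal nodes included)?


Leaf nodes (terminals): 408
Internal nodes = n - 1 = 408 - 1 = 407
Total = leaves + internal = 408 + 407 = 815

815


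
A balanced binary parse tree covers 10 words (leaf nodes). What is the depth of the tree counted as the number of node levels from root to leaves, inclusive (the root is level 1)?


In a balanced binary tree with n leaves the deepest leaf is ceil(log2(n)) edges below the root,
so counting node levels inclusive of root and leaves gives ceil(log2(n)) + 1 levels.
log2(10) = 3.3219
ceil(3.3219) = 4
levels = 4 + 1 = 5

5


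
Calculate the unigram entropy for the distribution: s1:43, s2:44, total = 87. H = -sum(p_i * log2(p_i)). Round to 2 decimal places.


Computing entropy H = -sum(p_i * log2(p_i)):
  s1: p = 43/87 = 0.4943, -p*log2(p) = 0.5025
  s2: p = 44/87 = 0.5057, -p*log2(p) = 0.4974
H = sum of terms = 0.9999
Rounded to 2 decimals: 1.00

1.00


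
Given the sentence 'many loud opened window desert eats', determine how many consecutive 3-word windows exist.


Word trigrams from [6] words:
  Trigram 1: (many loud opened)
  Trigram 2: (loud opened window)
  Trigram 3: (opened window desert)
  Trigram 4: (window desert eats)
Total word trigrams: 6 - 2 = 4

4


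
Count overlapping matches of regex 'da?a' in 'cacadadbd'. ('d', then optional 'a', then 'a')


Pattern: da?a means 'd', then optional 'a', then 'a'.
Scanning 'cacadadbd' position-by-position:
  Pos 0: window 'cac' -> no
  Pos 1: window 'aca' -> no
  Pos 2: window 'cad' -> no
  Pos 3: window 'ada' -> no
  Pos 4: window 'dad' -> MATCH
  Pos 5: window 'adb' -> no
  Pos 6: window 'dbd' -> no
  Pos 7: window 'bd' -> no
  Pos 8: window 'd' -> no
Total matches: 1

1


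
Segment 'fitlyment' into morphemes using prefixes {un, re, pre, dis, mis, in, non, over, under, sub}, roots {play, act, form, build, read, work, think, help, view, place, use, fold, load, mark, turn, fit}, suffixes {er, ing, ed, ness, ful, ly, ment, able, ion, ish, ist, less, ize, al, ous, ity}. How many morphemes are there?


Segmenting 'fitlyment' against the inventory:
  'fit' -> root (morpheme 1)
  'ly' -> suffix (morpheme 2)
  'ment' -> suffix (morpheme 3)
Total morphemes: 3

3


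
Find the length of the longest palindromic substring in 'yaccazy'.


Scanning 'yaccazy' for palindromic substrings.
Substring at positions 1-4: 'acca'.
Check: reverse('acca') = 'acca' -> palindrome confirmed.
Neighbouring characters ('y' / 'z') break symmetry, so it cannot extend further.
No longer palindromic substring exists; longest length = 4

4


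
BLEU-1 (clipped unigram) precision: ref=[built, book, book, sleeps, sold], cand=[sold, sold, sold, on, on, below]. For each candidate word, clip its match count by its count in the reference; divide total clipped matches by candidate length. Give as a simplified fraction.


Reference word counts: {'book': 2, 'built': 1, 'sleeps': 1, 'sold': 1}
Checking each candidate word (with clipping):
  'sold' -> in reference (ref count 1, used 1/1) -> match (matches: 1)
  'sold' -> ref count 1 already used up (1/1) -> clipped, no match (matches: 1)
  'sold' -> ref count 1 already used up (1/1) -> clipped, no match (matches: 1)
  'on' -> not in reference -> no match (matches: 1)
  'on' -> not in reference -> no match (matches: 1)
  'below' -> not in reference -> no match (matches: 1)
Clipped matches: 1, Candidate length: 6
Precision = 1/6

1/6


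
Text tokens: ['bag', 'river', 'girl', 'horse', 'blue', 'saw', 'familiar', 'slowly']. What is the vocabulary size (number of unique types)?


Listing all tokens and tracking unique types:
  Token 1: 'bag' -> NEW (unique so far: 1)
  Token 2: 'river' -> NEW (unique so far: 2)
  Token 3: 'girl' -> NEW (unique so far: 3)
  Token 4: 'horse' -> NEW (unique so far: 4)
  Token 5: 'blue' -> NEW (unique so far: 5)
  Token 6: 'saw' -> NEW (unique so far: 6)
  Token 7: 'familiar' -> NEW (unique so far: 7)
  Token 8: 'slowly' -> NEW (unique so far: 8)
Unique types: ('bag', 'blue', 'familiar', 'girl', 'horse', 'river', 'saw', 'slowly')
Vocabulary size: 8

8


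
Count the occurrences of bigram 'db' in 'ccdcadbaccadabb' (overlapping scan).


Scanning 'ccdcadbaccadabb' for bigram 'db':
  Position 0: 'cc' -> no
  Position 1: 'cd' -> no
  Position 2: 'dc' -> no
  Position 3: 'ca' -> no
  Position 4: 'ad' -> no
  Position 5: 'db' -> MATCH
  Position 6: 'ba' -> no
  Position 7: 'ac' -> no
  Position 8: 'cc' -> no
  Position 9: 'ca' -> no
  Position 10: 'ad' -> no
  Position 11: 'da' -> no
  Position 12: 'ab' -> no
  Position 13: 'bb' -> no
Total matches: 1

1


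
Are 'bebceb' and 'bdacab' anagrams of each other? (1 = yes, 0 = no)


Sort characters of 'bebceb': 'bbbcee'
Sort characters of 'bdacab': 'aabbcd'
Sorted forms differ -> they are NOT anagrams
Result: 0

0


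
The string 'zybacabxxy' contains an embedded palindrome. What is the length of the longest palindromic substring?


Scanning 'zybacabxxy' for palindromic substrings.
Substring at positions 2-6: 'bacab'.
Check: reverse('bacab') = 'bacab' -> palindrome confirmed.
Neighbouring characters ('y' / 'x') break symmetry, so it cannot extend further.
No longer palindromic substring exists; longest length = 5

5


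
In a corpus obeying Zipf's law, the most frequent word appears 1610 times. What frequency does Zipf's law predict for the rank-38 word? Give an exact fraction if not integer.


Zipf's law: freq(rank) = f1 / rank
f1 = 1610, rank = 38
freq = 1610 / 38
GCD(1610, 38) = 2
Simplified: 805/19

805/19


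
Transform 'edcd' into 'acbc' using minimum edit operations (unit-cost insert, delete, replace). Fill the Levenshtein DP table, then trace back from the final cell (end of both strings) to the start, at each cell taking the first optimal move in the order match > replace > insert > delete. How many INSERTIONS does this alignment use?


Edit distance = 4. Backtracking from cell (4, 4) with preference match > replace > insert > delete,
then listing the resulting alignment 'edcd' -> 'acbc' left to right:
  Step 1: replace e->a
  Step 2: replace d->c
  Step 3: replace c->b
  Step 4: replace d->c
Total insertions: 0

0


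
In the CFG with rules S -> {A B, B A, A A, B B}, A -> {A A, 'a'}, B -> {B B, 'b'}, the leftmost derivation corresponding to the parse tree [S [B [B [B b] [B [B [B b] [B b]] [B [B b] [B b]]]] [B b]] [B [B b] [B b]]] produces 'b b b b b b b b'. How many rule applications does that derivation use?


Every bracketed nonterminal node [X ...] in the tree is produced by exactly one rule application.
Reading the tree off as a leftmost derivation:
  Step 1: S  =>  B B   (applied S -> B B)
  Step 2: B B  =>  B B B   (applied B -> B B)
  Step 3: B B B  =>  B B B B   (applied B -> B B)
  Step 4: B B B B  =>  b B B B   (applied B -> b)
  Step 5: b B B B  =>  b B B B B   (applied B -> B B)
  Step 6: b B B B B  =>  b B B B B B   (applied B -> B B)
  Step 7: b B B B B B  =>  b b B B B B   (applied B -> b)
  Step 8: b b B B B B  =>  b b b B B B   (applied B -> b)
  Step 9: b b b B B B  =>  b b b B B B B   (applied B -> B B)
  Step 10: b b b B B B B  =>  b b b b B B B   (applied B -> b)
  Step 11: b b b b B B B  =>  b b b b b B B   (applied B -> b)
  Step 12: b b b b b B B  =>  b b b b b b B   (applied B -> b)
  Step 13: b b b b b b B  =>  b b b b b b B B   (applied B -> B B)
  Step 14: b b b b b b B B  =>  b b b b b b b B   (applied B -> b)
  Step 15: b b b b b b b B  =>  b b b b b b b b   (applied B -> b)
Final yield: b b b b b b b b
Total rewrite steps: 15

15


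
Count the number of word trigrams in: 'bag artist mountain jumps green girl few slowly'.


Word trigrams from [8] words:
  Trigram 1: (bag artist mountain)
  Trigram 2: (artist mountain jumps)
  Trigram 3: (mountain jumps green)
  Trigram 4: (jumps green girl)
  Trigram 5: (green girl few)
  Trigram 6: (girl few slowly)
Total word trigrams: 8 - 2 = 6

6


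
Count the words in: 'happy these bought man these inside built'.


Counting words by splitting on spaces:
  Word 1: 'happy'
  Word 2: 'these'
  Word 3: 'bought'
  Word 4: 'man'
  Word 5: 'these'
  Word 6: 'inside'
  Word 7: 'built'
Total words: 7

7


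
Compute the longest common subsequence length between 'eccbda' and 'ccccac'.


DP table for LCS of 'eccbda' and 'ccccac':
       c  c  c  c  a  c
    0  0  0  0  0  0  0
  e 0  0  0  0  0  0  0
  c 0  1  1  1  1  1  1
  c 0  1  2  2  2  2  2
  b 0  1  2  2  2  2  2
  d 0  1  2  2  2  2  2
  a 0  1  2  2  2  3  3
LCS: 'cca'
LCS length = 3

3


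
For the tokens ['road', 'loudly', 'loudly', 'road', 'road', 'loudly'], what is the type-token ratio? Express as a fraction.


Tokens: 6
Unique types: ('loudly', 'road') = 2
TTR = 2/6
Simplify: divide both by 2 -> 1/3
TTR = 1/3

1/3


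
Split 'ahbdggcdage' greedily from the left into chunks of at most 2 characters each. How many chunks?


'ahbdggcdage' has 11 characters.
Chunking with max size 2:
  Chunk 1: 'ah' (positions 0-1)
  Chunk 2: 'bd' (positions 2-3)
  Chunk 3: 'gg' (positions 4-5)
  Chunk 4: 'cd' (positions 6-7)
  Chunk 5: 'ag' (positions 8-9)
  Chunk 6: 'e' (positions 10-10)
Total chunks: ceil(11 / 2) = 6

6


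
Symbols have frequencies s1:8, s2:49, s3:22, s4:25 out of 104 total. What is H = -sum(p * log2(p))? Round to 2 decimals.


Computing entropy H = -sum(p_i * log2(p_i)):
  s1: p = 8/104 = 0.0769, -p*log2(p) = 0.2846
  s2: p = 49/104 = 0.4712, -p*log2(p) = 0.5115
  s3: p = 22/104 = 0.2115, -p*log2(p) = 0.4741
  s4: p = 25/104 = 0.2404, -p*log2(p) = 0.4944
H = sum of terms = 1.7646
Rounded to 2 decimals: 1.76

1.76


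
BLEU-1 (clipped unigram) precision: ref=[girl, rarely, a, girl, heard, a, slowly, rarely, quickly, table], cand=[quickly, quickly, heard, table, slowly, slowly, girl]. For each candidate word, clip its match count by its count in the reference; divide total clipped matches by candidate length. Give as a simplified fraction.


Reference word counts: {'a': 2, 'girl': 2, 'heard': 1, 'quickly': 1, 'rarely': 2, 'slowly': 1, 'table': 1}
Checking each candidate word (with clipping):
  'quickly' -> in reference (ref count 1, used 1/1) -> match (matches: 1)
  'quickly' -> ref count 1 already used up (1/1) -> clipped, no match (matches: 1)
  'heard' -> in reference (ref count 1, used 1/1) -> match (matches: 2)
  'table' -> in reference (ref count 1, used 1/1) -> match (matches: 3)
  'slowly' -> in reference (ref count 1, used 1/1) -> match (matches: 4)
  'slowly' -> ref count 1 already used up (1/1) -> clipped, no match (matches: 4)
  'girl' -> in reference (ref count 2, used 1/2) -> match (matches: 5)
Clipped matches: 5, Candidate length: 7
Precision = 5/7

5/7


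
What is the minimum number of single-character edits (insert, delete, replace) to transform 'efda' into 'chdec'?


Building DP table for s1='efda' (len 4) and s2='chdec' (len 5):
       c  h  d  e  c
    0  1  2  3  4  5
  e 1  1  2  3  3  4
  f 2  2  2  3  4  4
  d 3  3  3  2  3  4
  a 4  4  4  3  3  4
Edit distance = dp[4][5] = 4

4


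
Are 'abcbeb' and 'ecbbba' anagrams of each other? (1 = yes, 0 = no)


Sort characters of 'abcbeb': 'abbbce'
Sort characters of 'ecbbba': 'abbbce'
Sorted forms match -> they ARE anagrams
Result: 1

1


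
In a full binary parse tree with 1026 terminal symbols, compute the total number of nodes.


Leaf nodes (terminals): 1026
Internal nodes = n - 1 = 1026 - 1 = 1025
Total = leaves + internal = 1026 + 1025 = 2051

2051


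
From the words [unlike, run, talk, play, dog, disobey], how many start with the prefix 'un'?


Checking each word for prefix 'un':
  'unlike' -> YES, starts with 'un' (count: 1)
  'run' -> no (count: 1)
  'talk' -> no (count: 1)
  'play' -> no (count: 1)
  'dog' -> no (count: 1)
  'disobey' -> no (count: 1)
Total with prefix 'un': 1

1


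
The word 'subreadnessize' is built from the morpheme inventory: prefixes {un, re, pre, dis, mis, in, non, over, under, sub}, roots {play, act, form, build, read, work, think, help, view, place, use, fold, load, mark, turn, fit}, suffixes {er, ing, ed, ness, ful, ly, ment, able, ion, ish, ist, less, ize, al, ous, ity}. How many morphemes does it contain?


Segmenting 'subreadnessize' against the inventory:
  'sub' -> prefix (morpheme 1)
  'read' -> root (morpheme 2)
  'ness' -> suffix (morpheme 3)
  'ize' -> suffix (morpheme 4)
Total morphemes: 4

4


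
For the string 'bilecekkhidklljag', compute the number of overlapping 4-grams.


String 'bilecekkhidklljag' has length L = 17.
Number of overlapping n-grams = L - n + 1
Substituting: 17 - 4 + 1 = 14

14


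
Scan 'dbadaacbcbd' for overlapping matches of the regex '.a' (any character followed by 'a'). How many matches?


Pattern: .a means any character followed by 'a'.
Scanning 'dbadaacbcbd' position-by-position:
  Pos 0: window 'db' -> no
  Pos 1: window 'ba' -> MATCH
  Pos 2: window 'ad' -> no
  Pos 3: window 'da' -> MATCH
  Pos 4: window 'aa' -> MATCH
  Pos 5: window 'ac' -> no
  Pos 6: window 'cb' -> no
  Pos 7: window 'bc' -> no
  Pos 8: window 'cb' -> no
  Pos 9: window 'bd' -> no
  Pos 10: window 'd' -> no
Total matches: 3

3


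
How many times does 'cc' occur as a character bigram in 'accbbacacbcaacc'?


Scanning 'accbbacacbcaacc' for bigram 'cc':
  Position 0: 'ac' -> no
  Position 1: 'cc' -> MATCH
  Position 2: 'cb' -> no
  Position 3: 'bb' -> no
  Position 4: 'ba' -> no
  Position 5: 'ac' -> no
  Position 6: 'ca' -> no
  Position 7: 'ac' -> no
  Position 8: 'cb' -> no
  Position 9: 'bc' -> no
  Position 10: 'ca' -> no
  Position 11: 'aa' -> no
  Position 12: 'ac' -> no
  Position 13: 'cc' -> MATCH
Total matches: 2

2


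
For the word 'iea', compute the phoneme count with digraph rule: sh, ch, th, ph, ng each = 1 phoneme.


Parsing 'iea' greedily, digraphs first:
  'i' -> vowel phoneme (phonemes so far: 1)
  'e' -> vowel phoneme (phonemes so far: 2)
  'a' -> vowel phoneme (phonemes so far: 3)
Total phonemes: 3

3


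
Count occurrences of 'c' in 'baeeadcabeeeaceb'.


Scanning 'baeeadcabeeeaceb' for 'c':
  Position 6: 'c' -> MATCH (count: 1)
  Position 13: 'c' -> MATCH (count: 2)
Total occurrences of 'c': 2

2


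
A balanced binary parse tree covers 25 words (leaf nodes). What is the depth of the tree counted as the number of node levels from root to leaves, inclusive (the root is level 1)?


In a balanced binary tree with n leaves the deepest leaf is ceil(log2(n)) edges below the root,
so counting node levels inclusive of root and leaves gives ceil(log2(n)) + 1 levels.
log2(25) = 4.6439
ceil(4.6439) = 5
levels = 5 + 1 = 6

6


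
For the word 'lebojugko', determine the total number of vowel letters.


Scanning each character of 'lebojugko':
  Position 1: 'l' -> consonant (running count: 0)
  Position 2: 'e' -> vowel (running count: 1)
  Position 3: 'b' -> consonant (running count: 1)
  Position 4: 'o' -> vowel (running count: 2)
  Position 5: 'j' -> consonant (running count: 2)
  Position 6: 'u' -> vowel (running count: 3)
  Position 7: 'g' -> consonant (running count: 3)
  Position 8: 'k' -> consonant (running count: 3)
  Position 9: 'o' -> vowel (running count: 4)
Total vowels: 4

4


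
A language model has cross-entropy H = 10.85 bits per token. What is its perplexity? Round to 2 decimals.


Perplexity formula: PP = 2^H
H = 10.85
PP = 2^10.85
Decompose: 2^10.85 = 2^10 * 2^0.85
2^10 = 1024, 2^0.85 ~ 1.8025009
PP ~ 1024 * 1.8025009 = 1845.7609216
Rounded to 2 decimals: 1845.76

1845.76


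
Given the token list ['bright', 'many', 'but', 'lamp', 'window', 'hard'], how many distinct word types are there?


Listing all tokens and tracking unique types:
  Token 1: 'bright' -> NEW (unique so far: 1)
  Token 2: 'many' -> NEW (unique so far: 2)
  Token 3: 'but' -> NEW (unique so far: 3)
  Token 4: 'lamp' -> NEW (unique so far: 4)
  Token 5: 'window' -> NEW (unique so far: 5)
  Token 6: 'hard' -> NEW (unique so far: 6)
Unique types: ('bright', 'but', 'hard', 'lamp', 'many', 'window')
Vocabulary size: 6

6


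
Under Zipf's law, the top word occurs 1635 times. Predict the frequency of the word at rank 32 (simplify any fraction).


Zipf's law: freq(rank) = f1 / rank
f1 = 1635, rank = 32
freq = 1635 / 32
GCD(1635, 32) = 1
Simplified: 1635/32

1635/32


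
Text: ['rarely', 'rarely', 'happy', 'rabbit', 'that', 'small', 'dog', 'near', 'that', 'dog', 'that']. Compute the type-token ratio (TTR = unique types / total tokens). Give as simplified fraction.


Tokens: 11
Unique types: ('dog', 'happy', 'near', 'rabbit', 'rarely', 'small', 'that') = 7
TTR = 7/11
Already in lowest terms.

7/11


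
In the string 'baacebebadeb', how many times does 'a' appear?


Scanning 'baacebebadeb' for 'a':
  Position 1: 'a' -> MATCH (count: 1)
  Position 2: 'a' -> MATCH (count: 2)
  Position 8: 'a' -> MATCH (count: 3)
Total occurrences of 'a': 3

3


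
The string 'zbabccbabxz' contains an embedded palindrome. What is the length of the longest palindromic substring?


Scanning 'zbabccbabxz' for palindromic substrings.
Substring at positions 1-8: 'babccbab'.
Check: reverse('babccbab') = 'babccbab' -> palindrome confirmed.
Neighbouring characters ('z' / 'x') break symmetry, so it cannot extend further.
No longer palindromic substring exists; longest length = 8

8


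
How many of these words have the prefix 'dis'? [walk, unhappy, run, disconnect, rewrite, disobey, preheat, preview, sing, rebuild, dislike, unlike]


Checking each word for prefix 'dis':
  'walk' -> no (count: 0)
  'unhappy' -> no (count: 0)
  'run' -> no (count: 0)
  'disconnect' -> YES, starts with 'dis' (count: 1)
  'rewrite' -> no (count: 1)
  'disobey' -> YES, starts with 'dis' (count: 2)
  'preheat' -> no (count: 2)
  'preview' -> no (count: 2)
  'sing' -> no (count: 2)
  'rebuild' -> no (count: 2)
  'dislike' -> YES, starts with 'dis' (count: 3)
  'unlike' -> no (count: 3)
Total with prefix 'dis': 3

3


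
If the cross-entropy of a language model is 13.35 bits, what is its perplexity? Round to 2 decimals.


Perplexity formula: PP = 2^H
H = 13.35
PP = 2^13.35
Decompose: 2^13.35 = 2^13 * 2^0.35
2^13 = 8192, 2^0.35 ~ 1.2745606
PP ~ 8192 * 1.2745606 = 10441.2004352
Rounded to 2 decimals: 10441.20

10441.20


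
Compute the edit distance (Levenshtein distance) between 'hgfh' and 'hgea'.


Building DP table for s1='hgfh' (len 4) and s2='hgea' (len 4):
       h  g  e  a
    0  1  2  3  4
  h 1  0  1  2  3
  g 2  1  0  1  2
  f 3  2  1  1  2
  h 4  3  2  2  2
Edit distance = dp[4][4] = 2

2


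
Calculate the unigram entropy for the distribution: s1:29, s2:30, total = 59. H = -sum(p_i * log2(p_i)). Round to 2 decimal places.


Computing entropy H = -sum(p_i * log2(p_i)):
  s1: p = 29/59 = 0.4915, -p*log2(p) = 0.5036
  s2: p = 30/59 = 0.5085, -p*log2(p) = 0.4961
H = sum of terms = 0.9997
Rounded to 2 decimals: 1.00

1.00


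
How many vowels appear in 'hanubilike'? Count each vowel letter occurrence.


Scanning each character of 'hanubilike':
  Position 1: 'h' -> consonant (running count: 0)
  Position 2: 'a' -> vowel (running count: 1)
  Position 3: 'n' -> consonant (running count: 1)
  Position 4: 'u' -> vowel (running count: 2)
  Position 5: 'b' -> consonant (running count: 2)
  Position 6: 'i' -> vowel (running count: 3)
  Position 7: 'l' -> consonant (running count: 3)
  Position 8: 'i' -> vowel (running count: 4)
  Position 9: 'k' -> consonant (running count: 4)
  Position 10: 'e' -> vowel (running count: 5)
Total vowels: 5

5


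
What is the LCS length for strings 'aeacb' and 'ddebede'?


DP table for LCS of 'aeacb' and 'ddebede':
       d  d  e  b  e  d  e
    0  0  0  0  0  0  0  0
  a 0  0  0  0  0  0  0  0
  e 0  0  0  1  1  1  1  1
  a 0  0  0  1  1  1  1  1
  c 0  0  0  1  1  1  1  1
  b 0  0  0  1  2  2  2  2
LCS: 'eb'
LCS length = 2

2


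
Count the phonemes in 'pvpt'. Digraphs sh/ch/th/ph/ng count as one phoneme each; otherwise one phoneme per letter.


Parsing 'pvpt' greedily, digraphs first:
  'p' -> consonant phoneme (phonemes so far: 1)
  'v' -> consonant phoneme (phonemes so far: 2)
  'p' -> consonant phoneme (phonemes so far: 3)
  't' -> consonant phoneme (phonemes so far: 4)
Total phonemes: 4

4


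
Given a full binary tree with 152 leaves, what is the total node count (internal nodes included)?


Leaf nodes (terminals): 152
Internal nodes = n - 1 = 152 - 1 = 151
Total = leaves + internal = 152 + 151 = 303

303


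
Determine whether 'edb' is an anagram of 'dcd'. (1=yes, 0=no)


Sort characters of 'edb': 'bde'
Sort characters of 'dcd': 'cdd'
Sorted forms differ -> they are NOT anagrams
Result: 0

0


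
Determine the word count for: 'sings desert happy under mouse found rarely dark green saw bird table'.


Counting words by splitting on spaces:
  Word 1: 'sings'
  Word 2: 'desert'
  Word 3: 'happy'
  Word 4: 'under'
  Word 5: 'mouse'
  Word 6: 'found'
  Word 7: 'rarely'
  Word 8: 'dark'
  Word 9: 'green'
  Word 10: 'saw'
  Word 11: 'bird'
  Word 12: 'table'
Total words: 12

12


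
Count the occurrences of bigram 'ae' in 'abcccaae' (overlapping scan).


Scanning 'abcccaae' for bigram 'ae':
  Position 0: 'ab' -> no
  Position 1: 'bc' -> no
  Position 2: 'cc' -> no
  Position 3: 'cc' -> no
  Position 4: 'ca' -> no
  Position 5: 'aa' -> no
  Position 6: 'ae' -> MATCH
Total matches: 1

1


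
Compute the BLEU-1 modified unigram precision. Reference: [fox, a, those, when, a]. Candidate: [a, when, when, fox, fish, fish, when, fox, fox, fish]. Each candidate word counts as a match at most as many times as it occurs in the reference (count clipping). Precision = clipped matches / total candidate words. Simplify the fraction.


Reference word counts: {'a': 2, 'fox': 1, 'those': 1, 'when': 1}
Checking each candidate word (with clipping):
  'a' -> in reference (ref count 2, used 1/2) -> match (matches: 1)
  'when' -> in reference (ref count 1, used 1/1) -> match (matches: 2)
  'when' -> ref count 1 already used up (1/1) -> clipped, no match (matches: 2)
  'fox' -> in reference (ref count 1, used 1/1) -> match (matches: 3)
  'fish' -> not in reference -> no match (matches: 3)
  'fish' -> not in reference -> no match (matches: 3)
  'when' -> ref count 1 already used up (1/1) -> clipped, no match (matches: 3)
  'fox' -> ref count 1 already used up (1/1) -> clipped, no match (matches: 3)
  'fox' -> ref count 1 already used up (1/1) -> clipped, no match (matches: 3)
  'fish' -> not in reference -> no match (matches: 3)
Clipped matches: 3, Candidate length: 10
Precision = 3/10

3/10


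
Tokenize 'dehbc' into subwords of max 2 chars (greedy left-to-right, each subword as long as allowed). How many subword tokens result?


'dehbc' has 5 characters.
Chunking with max size 2:
  Chunk 1: 'de' (positions 0-1)
  Chunk 2: 'hb' (positions 2-3)
  Chunk 3: 'c' (positions 4-4)
Total chunks: ceil(5 / 2) = 3

3


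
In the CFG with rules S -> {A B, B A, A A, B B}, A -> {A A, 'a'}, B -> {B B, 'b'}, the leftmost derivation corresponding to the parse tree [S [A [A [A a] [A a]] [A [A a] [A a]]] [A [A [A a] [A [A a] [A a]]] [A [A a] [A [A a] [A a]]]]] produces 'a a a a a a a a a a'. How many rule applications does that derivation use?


Every bracketed nonterminal node [X ...] in the tree is produced by exactly one rule application.
Reading the tree off as a leftmost derivation:
  Step 1: S  =>  A A   (applied S -> A A)
  Step 2: A A  =>  A A A   (applied A -> A A)
  Step 3: A A A  =>  A A A A   (applied A -> A A)
  Step 4: A A A A  =>  a A A A   (applied A -> a)
  Step 5: a A A A  =>  a a A A   (applied A -> a)
  Step 6: a a A A  =>  a a A A A   (applied A -> A A)
  Step 7: a a A A A  =>  a a a A A   (applied A -> a)
  Step 8: a a a A A  =>  a a a a A   (applied A -> a)
  Step 9: a a a a A  =>  a a a a A A   (applied A -> A A)
  Step 10: a a a a A A  =>  a a a a A A A   (applied A -> A A)
  Step 11: a a a a A A A  =>  a a a a a A A   (applied A -> a)
  Step 12: a a a a a A A  =>  a a a a a A A A   (applied A -> A A)
  Step 13: a a a a a A A A  =>  a a a a a a A A   (applied A -> a)
  Step 14: a a a a a a A A  =>  a a a a a a a A   (applied A -> a)
  Step 15: a a a a a a a A  =>  a a a a a a a A A   (applied A -> A A)
  Step 16: a a a a a a a A A  =>  a a a a a a a a A   (applied A -> a)
  Step 17: a a a a a a a a A  =>  a a a a a a a a A A   (applied A -> A A)
  Step 18: a a a a a a a a A A  =>  a a a a a a a a a A   (applied A -> a)
  Step 19: a a a a a a a a a A  =>  a a a a a a a a a a   (applied A -> a)
Final yield: a a a a a a a a a a
Total rewrite steps: 19

19
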